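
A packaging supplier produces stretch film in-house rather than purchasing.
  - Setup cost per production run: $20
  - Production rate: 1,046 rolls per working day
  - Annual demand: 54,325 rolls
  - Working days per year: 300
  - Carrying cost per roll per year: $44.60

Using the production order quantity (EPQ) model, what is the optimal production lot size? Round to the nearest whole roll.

243 rolls

Daily demand d = 54,325/300 = 181.083; p = 1046; 1 − d/p = 0.82688
EPQ = √(2DS / (H(1 − d/p)))
    = √(2 × 54,325 × 20 / (44.6 × 0.82688)) ≈ 242.74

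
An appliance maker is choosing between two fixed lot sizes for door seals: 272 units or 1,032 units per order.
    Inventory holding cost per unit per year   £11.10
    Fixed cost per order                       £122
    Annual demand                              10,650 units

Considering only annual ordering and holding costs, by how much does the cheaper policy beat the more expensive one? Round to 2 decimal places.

For each Q, cost = (D/Q)·S + (Q/2)·H.
TC(272) = (10,650/272)×122 + (272/2)×11.1 = £6,286.44
TC(1,032) = (10,650/1,032)×122 + (1,032/2)×11.1 = £6,986.61
Lots of 272 are cheaper by £700.17.

£700.17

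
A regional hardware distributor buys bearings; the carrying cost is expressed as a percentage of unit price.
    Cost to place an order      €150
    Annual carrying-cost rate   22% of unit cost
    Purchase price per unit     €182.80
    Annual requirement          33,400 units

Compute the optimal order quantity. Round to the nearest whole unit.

Carrying cost H = €182.8 × 22% = €40.2160/unit/yr
Q* = √(2·D·S / H) = √(2·33,400·150 / 40.216) = √249,154.6 ≈ 499.15

499 units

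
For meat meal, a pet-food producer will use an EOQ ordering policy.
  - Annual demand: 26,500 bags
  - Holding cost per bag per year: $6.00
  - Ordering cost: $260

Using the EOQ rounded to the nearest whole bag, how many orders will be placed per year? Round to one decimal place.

2DS/H = 2·26,500·260/6 = 2,296,666.67
EOQ = √2,296,666.67 ≈ 1,515.48 → Q = 1,515
N = D/Q = 26,500/1,515 ≈ 17.492 orders/yr

17.5 orders per year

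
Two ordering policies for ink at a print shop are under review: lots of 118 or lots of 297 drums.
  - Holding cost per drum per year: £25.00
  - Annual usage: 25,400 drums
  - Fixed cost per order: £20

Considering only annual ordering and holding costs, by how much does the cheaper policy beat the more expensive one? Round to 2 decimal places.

£357.15

For each Q, cost = (D/Q)·S + (Q/2)·H.
TC(118) = (25,400/118)×20 + (118/2)×25 = £5,780.08
TC(297) = (25,400/297)×20 + (297/2)×25 = £5,422.94
|ΔTC| = |£5,780.08 − £5,422.94| = £357.15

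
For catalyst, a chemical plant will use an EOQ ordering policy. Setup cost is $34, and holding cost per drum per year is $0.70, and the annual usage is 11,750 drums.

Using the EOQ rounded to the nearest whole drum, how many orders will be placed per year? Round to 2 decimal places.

Q* = √(2·D·S / H) = √(2·11,750·34 / 0.7) = √1,141,428.6 ≈ 1,068.38 → Q = 1,068
N = D/Q = 11,750/1,068 ≈ 11.002 orders/yr

11.00 orders per year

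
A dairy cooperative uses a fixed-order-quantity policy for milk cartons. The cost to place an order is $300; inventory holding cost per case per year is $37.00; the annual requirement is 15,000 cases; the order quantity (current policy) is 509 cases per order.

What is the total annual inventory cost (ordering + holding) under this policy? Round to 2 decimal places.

$18,257.36

Orders/yr = 15,000/509 = 29.470; ordering cost = 29.470 × $300 = $8,840.86
Average inventory = 509/2 = 254.5; holding cost = 254.5 × $37 = $9,416.50
Total = $8,840.86 + $9,416.50 = $18,257.36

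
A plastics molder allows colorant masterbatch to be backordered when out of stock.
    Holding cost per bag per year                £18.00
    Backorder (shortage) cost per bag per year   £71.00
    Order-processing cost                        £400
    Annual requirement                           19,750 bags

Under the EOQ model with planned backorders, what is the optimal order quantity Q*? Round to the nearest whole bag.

Basic EOQ = √(2·19,750·400/18) = 936.898
Backorder adjustment √((H+b)/b) = √((18+71)/71) = 1.1196
Q* = 936.898 × 1.1196 ≈ 1,048.96

1,049 bags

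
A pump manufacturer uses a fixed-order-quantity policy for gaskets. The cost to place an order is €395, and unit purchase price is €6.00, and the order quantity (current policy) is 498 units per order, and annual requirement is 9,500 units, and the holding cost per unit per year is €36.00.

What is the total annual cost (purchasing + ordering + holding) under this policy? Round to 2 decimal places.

Annual ordering cost = (D/Q)·S = (9,500/498) × 395 = €7,535.14
Annual holding cost  = (Q/2)·H = (498/2) × 36 = €8,964.00
Purchase cost = D·C = 9,500 × 6 = €57,000.00
Total = €7,535.14 + €8,964.00 + €57,000.00 = €73,499.14

€73,499.14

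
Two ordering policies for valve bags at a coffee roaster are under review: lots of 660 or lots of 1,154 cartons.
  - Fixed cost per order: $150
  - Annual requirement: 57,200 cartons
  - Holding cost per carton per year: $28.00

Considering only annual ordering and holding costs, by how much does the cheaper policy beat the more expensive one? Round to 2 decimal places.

TC(Q) = (D/Q)S + (Q/2)H
TC(660) = (57,200/660)×150 + (660/2)×28 = $22,240.00
TC(1,154) = (57,200/1,154)×150 + (1,154/2)×28 = $23,591.01
|ΔTC| = |$22,240.00 − $23,591.01| = $1,351.01

$1,351.01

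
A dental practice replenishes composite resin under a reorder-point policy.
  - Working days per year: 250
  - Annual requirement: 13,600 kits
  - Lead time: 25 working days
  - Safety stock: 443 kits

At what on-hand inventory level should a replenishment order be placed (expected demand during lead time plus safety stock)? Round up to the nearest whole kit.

1,803 kits

Daily demand d = 13,600 / 250 = 54.400 kits/day
Demand during lead time = 54.400 × 25 = 1,360.00
Reorder point = 1,360.00 + 443 = 1,803.00 → round up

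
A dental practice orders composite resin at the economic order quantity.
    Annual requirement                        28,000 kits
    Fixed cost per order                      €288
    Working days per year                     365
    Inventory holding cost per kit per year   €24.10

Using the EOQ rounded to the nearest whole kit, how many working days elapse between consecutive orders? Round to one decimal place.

10.7 days

Optimal lot size Q* = (2 × 28,000 × €288 / €24.1)^½ ≈ 818.05 → Q = 818 kits
Cycle time = (working days × Q)/D = (365 × 818) / 28,000 = 10.663 days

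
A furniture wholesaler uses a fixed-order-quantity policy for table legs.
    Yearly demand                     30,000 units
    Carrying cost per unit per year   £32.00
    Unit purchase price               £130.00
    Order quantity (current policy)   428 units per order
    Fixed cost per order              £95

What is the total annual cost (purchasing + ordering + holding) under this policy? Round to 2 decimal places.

Orders/yr = 30,000/428 = 70.093; ordering cost = 70.093 × £95 = £6,658.88
Average inventory = 428/2 = 214; holding cost = 214 × £32 = £6,848.00
Purchase cost = D·C = 30,000 × 130 = £3,900,000.00
Total = £6,658.88 + £6,848.00 + £3,900,000.00 = £3,913,506.88

£3,913,506.88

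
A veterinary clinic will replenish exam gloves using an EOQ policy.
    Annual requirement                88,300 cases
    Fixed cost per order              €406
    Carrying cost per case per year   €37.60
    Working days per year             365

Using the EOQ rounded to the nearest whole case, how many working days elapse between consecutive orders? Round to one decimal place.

2DS/H = 2·88,300·406/37.6 = 1,906,904.26
EOQ = √1,906,904.26 ≈ 1,380.91 → Q = 1,381 cases
T = Q/D × 365 days = 1,381/88,300 × 365 = 5.709 days

5.7 days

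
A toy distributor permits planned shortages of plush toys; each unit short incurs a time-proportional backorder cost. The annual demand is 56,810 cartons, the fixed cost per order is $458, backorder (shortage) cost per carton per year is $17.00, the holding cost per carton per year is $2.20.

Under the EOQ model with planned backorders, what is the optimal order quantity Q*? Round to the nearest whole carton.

5,169 cartons

Q* = √(2DS/H) · √((H + b)/b)
   = √(2 × 56,810 × 458 / 2.2) · √((2.2 + 17) / 17)
   = 4,863.499 × 1.0627 ≈ 5,168.62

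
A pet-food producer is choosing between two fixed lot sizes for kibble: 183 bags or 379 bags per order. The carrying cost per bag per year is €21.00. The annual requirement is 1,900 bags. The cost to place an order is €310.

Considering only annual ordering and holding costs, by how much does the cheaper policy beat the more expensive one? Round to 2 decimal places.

For each Q, cost = (D/Q)·S + (Q/2)·H.
TC(183) = (1,900/183)×310 + (183/2)×21 = €5,140.08
TC(379) = (1,900/379)×310 + (379/2)×21 = €5,533.59
|ΔTC| = |€5,140.08 − €5,533.59| = €393.51

€393.51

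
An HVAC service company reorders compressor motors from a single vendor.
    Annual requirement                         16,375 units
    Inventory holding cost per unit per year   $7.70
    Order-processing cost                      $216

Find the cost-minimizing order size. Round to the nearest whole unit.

958 units

Q* = √(2·D·S / H) = √(2·16,375·216 / 7.7) = √918,701.3 ≈ 958.49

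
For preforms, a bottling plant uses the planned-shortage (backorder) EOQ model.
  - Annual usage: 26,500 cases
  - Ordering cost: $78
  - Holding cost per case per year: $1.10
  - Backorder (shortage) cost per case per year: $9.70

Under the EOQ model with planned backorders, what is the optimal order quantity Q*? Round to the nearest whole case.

Basic EOQ = √(2·26,500·78/1.1) = 1,938.603
Backorder adjustment √((H+b)/b) = √((1.1+9.7)/9.7) = 1.0552
Q* = 1,938.603 × 1.0552 ≈ 2,045.57

2,046 cases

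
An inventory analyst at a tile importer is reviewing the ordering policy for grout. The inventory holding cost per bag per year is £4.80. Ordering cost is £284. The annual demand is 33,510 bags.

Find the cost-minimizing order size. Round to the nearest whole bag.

1,991 bags

Optimal lot size Q* = (2 × 33,510 × £284 / £4.8)^½ ≈ 1,991.32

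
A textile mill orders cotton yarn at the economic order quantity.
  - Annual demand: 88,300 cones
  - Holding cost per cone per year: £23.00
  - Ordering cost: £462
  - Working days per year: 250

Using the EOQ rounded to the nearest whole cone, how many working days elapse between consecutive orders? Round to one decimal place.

5.3 days

Optimal lot size Q* = (2 × 88,300 × £462 / £23)^½ ≈ 1,883.44 → Q = 1,883 cones
Cycle time = (working days × Q)/D = (250 × 1,883) / 88,300 = 5.331 days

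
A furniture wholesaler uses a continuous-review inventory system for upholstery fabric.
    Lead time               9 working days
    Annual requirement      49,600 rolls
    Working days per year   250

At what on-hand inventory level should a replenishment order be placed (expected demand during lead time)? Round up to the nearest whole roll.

Daily demand d = 49,600 / 250 = 198.400 rolls/day
Demand during lead time = 198.400 × 9 = 1,785.60
Reorder point = 1,785.60 → round up

1,786 rolls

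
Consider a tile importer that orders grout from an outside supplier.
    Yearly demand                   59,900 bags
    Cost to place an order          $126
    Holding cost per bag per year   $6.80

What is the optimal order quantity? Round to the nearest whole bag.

Q* = √(2·D·S / H) = √(2·59,900·126 / 6.8) = √2,219,823.5 ≈ 1,489.91

1,490 bags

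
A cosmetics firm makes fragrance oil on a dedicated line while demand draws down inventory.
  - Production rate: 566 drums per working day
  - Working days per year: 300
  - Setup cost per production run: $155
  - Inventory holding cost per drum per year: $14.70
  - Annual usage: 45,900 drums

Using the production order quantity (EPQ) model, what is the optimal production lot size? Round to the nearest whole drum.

d = 45,900/300 = 153.0000 drums/day;  effective holding cost H(1 − d/p) = 14.7·(1 − 153.0000/566) = 10.72633
Q* = √(2DS / H_eff) = √(2·45,900·155 / 10.72633) ≈ 1,151.76

1,152 drums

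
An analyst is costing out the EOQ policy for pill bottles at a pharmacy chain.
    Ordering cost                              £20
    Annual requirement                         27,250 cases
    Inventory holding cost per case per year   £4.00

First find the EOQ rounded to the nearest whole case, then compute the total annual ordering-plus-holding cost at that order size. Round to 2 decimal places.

2DS/H = 2·27,250·20/4 = 272,500.00
EOQ = √272,500.00 ≈ 522.02 → Q = 522 cases
Ordering: D/Q × S = 27,250/522 × £20 = £1,044.06
Holding:  Q/2 × H = 522/2 × £4 = £1,044.00
Total = £1,044.06 + £1,044.00 = £2,088.06

£2,088.06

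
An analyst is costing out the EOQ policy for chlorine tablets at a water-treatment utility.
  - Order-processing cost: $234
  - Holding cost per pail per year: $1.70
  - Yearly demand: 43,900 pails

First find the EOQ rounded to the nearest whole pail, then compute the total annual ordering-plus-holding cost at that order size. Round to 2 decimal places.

2DS/H = 2·43,900·234/1.7 = 12,085,411.76
EOQ = √12,085,411.76 ≈ 3,476.41 → Q = 3,476 pails
Ordering: D/Q × S = 43,900/3,476 × $234 = $2,955.29
Holding:  Q/2 × H = 3,476/2 × $1.7 = $2,954.60
Total = $2,955.29 + $2,954.60 = $5,909.89

$5,909.89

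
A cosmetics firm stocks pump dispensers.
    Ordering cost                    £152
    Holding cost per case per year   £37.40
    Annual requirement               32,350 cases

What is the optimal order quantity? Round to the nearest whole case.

Q* = √(2·D·S / H) = √(2·32,350·152 / 37.4) = √262,951.9 ≈ 512.79

513 cases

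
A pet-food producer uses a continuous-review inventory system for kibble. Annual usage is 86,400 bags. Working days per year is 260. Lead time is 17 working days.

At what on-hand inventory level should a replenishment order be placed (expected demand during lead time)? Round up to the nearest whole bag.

5,650 bags

Daily demand d = 86,400 / 260 = 332.308 bags/day
Demand during lead time = 332.308 × 17 = 5,649.23
Reorder point = 5,649.23 → round up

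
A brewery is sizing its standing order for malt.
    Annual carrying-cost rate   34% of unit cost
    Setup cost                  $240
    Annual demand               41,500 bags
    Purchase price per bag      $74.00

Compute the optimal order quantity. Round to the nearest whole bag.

890 bags

Holding cost per bag per year: H = 34% × $74 = $25.1600
Optimal lot size Q* = (2 × 41,500 × $240 / $25.16)^½ ≈ 889.79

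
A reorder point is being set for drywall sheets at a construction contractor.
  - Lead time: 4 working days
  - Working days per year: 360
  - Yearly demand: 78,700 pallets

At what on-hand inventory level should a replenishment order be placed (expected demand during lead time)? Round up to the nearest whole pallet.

875 pallets

Daily demand d = 78,700 / 360 = 218.611 pallets/day
Demand during lead time = 218.611 × 4 = 874.44
Reorder point = 874.44 → round up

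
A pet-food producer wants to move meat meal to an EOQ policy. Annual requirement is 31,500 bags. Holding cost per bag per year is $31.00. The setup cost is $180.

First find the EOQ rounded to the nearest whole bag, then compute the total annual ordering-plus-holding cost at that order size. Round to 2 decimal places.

$18,749.40

EOQ = √(2DS/H) = √(2 × 31,500 × 180 / 31)
    = √(365,806.45) ≈ 604.82 → Q = 605 bags
Orders/yr = 31,500/605 = 52.066; ordering cost = 52.066 × $180 = $9,371.90
Average inventory = 605/2 = 302.5; holding cost = 302.5 × $31 = $9,377.50
Total = $9,371.90 + $9,377.50 = $18,749.40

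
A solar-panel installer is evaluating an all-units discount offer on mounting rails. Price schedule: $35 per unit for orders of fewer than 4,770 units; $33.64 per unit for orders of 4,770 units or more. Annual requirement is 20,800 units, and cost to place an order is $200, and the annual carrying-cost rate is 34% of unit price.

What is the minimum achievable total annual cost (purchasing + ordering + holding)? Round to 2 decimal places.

$727,862.79

H₁ = 34%×$35 = $11.9000;  H₂ = 34%×$33.64 = $11.4376
EOQ₁ = √(2×20,800×200/11.9000) = 836.16  (< 4,770, feasible at tier 1)
EOQ₂ = √(2×20,800×200/11.4376) = 852.89  (< 4,770 → use Q = 4,770 at tier-2 price)
TC(tier 1 (EOQ₁), Q≈836.2) = $737,950.28
TC(tier 2, Q≈4,770.0) = $727,862.79
Minimum at tier 2: $727,862.79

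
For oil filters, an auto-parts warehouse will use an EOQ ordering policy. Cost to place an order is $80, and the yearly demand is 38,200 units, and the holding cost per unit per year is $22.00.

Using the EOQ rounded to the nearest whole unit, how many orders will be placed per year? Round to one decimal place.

Q* = √(2·D·S / H) = √(2·38,200·80 / 22) = √277,818.2 ≈ 527.08 → Q = 527
Orders per year = D/Q = 38,200 / 527 = 72.486

72.5 orders per year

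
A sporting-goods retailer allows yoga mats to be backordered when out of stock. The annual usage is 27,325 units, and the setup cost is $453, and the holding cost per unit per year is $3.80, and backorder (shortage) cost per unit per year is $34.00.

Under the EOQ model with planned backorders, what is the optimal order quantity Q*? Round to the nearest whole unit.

Q* = √(2DS/H) · √((H + b)/b)
   = √(2 × 27,325 × 453 / 3.8) · √((3.8 + 34) / 34)
   = 2,552.421 × 1.0544 ≈ 2,691.28

2,691 units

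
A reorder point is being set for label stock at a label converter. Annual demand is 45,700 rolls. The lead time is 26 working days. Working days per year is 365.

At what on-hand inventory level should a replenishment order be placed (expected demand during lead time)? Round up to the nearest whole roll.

3,256 rolls

Daily demand d = 45,700 / 365 = 125.205 rolls/day
Demand during lead time = 125.205 × 26 = 3,255.34
Reorder point = 3,255.34 → round up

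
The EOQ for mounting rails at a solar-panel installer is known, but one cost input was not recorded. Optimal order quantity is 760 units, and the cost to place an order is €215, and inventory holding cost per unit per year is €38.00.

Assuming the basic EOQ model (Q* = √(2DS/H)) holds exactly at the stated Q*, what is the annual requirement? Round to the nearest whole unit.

EOQ relation: Q² = 2DS/H, so rearrange for the unknown.
D = Q²H / (2S) = 760² × 38 / (2 × 215) = 51,043.72

51,044 units per year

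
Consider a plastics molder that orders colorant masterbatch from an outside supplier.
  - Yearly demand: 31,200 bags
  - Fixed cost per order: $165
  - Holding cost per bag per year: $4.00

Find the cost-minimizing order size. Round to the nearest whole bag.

1,604 bags

Q* = √(2·D·S / H) = √(2·31,200·165 / 4) = √2,574,000.0 ≈ 1,604.37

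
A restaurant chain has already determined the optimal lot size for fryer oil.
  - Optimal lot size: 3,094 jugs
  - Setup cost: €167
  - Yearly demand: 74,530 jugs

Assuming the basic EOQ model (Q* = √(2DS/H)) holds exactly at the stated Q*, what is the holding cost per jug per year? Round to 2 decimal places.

€2.60

EOQ relation: Q² = 2DS/H, so rearrange for the unknown.
H = 2DS / Q² = 2 × 74,530 × 167 / 3,094² = 2.6004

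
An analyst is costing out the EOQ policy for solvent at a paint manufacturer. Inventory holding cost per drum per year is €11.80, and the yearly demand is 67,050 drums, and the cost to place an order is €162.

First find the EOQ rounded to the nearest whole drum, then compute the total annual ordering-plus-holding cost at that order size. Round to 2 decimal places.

Q* = √(2·D·S / H) = √(2·67,050·162 / 11.8) = √1,841,033.9 ≈ 1,356.85 → Q = 1,357 drums
Annual ordering cost = (D/Q)·S = (67,050/1,357) × 162 = €8,004.50
Annual holding cost  = (Q/2)·H = (1,357/2) × 11.8 = €8,006.30
Total = €8,004.50 + €8,006.30 = €16,010.80

€16,010.80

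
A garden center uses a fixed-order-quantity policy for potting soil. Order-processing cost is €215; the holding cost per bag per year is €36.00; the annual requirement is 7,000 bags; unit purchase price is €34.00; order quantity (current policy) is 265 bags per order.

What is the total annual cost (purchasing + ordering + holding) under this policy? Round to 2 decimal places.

Orders/yr = 7,000/265 = 26.415; ordering cost = 26.415 × €215 = €5,679.25
Average inventory = 265/2 = 132.5; holding cost = 132.5 × €36 = €4,770.00
Purchase cost = D·C = 7,000 × 34 = €238,000.00
Total = €5,679.25 + €4,770.00 + €238,000.00 = €248,449.25

€248,449.25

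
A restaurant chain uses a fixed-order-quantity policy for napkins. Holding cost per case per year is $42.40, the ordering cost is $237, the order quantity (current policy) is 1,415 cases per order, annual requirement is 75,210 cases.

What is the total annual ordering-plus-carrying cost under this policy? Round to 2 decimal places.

Orders/yr = 75,210/1,415 = 53.152; ordering cost = 53.152 × $237 = $12,597.01
Average inventory = 1,415/2 = 707.5; holding cost = 707.5 × $42.4 = $29,998.00
Total = $12,597.01 + $29,998.00 = $42,595.01

$42,595.01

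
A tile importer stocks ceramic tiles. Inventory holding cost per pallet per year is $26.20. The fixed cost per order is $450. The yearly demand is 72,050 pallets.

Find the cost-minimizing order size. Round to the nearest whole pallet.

EOQ = √(2DS/H) = √(2 × 72,050 × 450 / 26.2)
    = √(2,475,000.00) ≈ 1,573.21

1,573 pallets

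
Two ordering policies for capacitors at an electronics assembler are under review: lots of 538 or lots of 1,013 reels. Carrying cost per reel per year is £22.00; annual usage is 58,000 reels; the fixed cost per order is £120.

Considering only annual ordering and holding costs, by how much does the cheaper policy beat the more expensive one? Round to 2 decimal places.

TC(Q) = (D/Q)S + (Q/2)H
TC(538) = (58,000/538)×120 + (538/2)×22 = £18,854.80
TC(1,013) = (58,000/1,013)×120 + (1,013/2)×22 = £18,013.68
|ΔTC| = |£18,854.80 − £18,013.68| = £841.12

£841.12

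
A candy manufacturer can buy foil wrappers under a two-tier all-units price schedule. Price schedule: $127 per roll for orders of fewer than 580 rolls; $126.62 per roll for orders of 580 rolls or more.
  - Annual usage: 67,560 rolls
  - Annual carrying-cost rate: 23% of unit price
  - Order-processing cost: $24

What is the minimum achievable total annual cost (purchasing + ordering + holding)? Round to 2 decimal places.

$8,565,688.34

H₁ = 23%×$127 = $29.2100;  H₂ = 23%×$126.62 = $29.1226
EOQ₁ = √(2×67,560×24/29.2100) = 333.20  (< 580, feasible at tier 1)
EOQ₂ = √(2×67,560×24/29.1226) = 333.70  (< 580 → use Q = 580 at tier-2 price)
TC(tier 1 (EOQ₁), Q≈333.2) = $8,589,852.65
TC(tier 2, Q≈580.0) = $8,565,688.34
Minimum at tier 2: $8,565,688.34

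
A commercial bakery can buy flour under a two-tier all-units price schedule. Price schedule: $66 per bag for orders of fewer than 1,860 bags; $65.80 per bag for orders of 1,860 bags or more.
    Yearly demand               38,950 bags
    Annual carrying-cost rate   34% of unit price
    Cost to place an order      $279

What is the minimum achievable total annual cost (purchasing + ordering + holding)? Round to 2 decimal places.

$2,589,558.46

H₁ = 34%×$66 = $22.4400;  H₂ = 34%×$65.80 = $22.3720
EOQ₁ = √(2×38,950×279/22.4400) = 984.15  (< 1,860, feasible at tier 1)
EOQ₂ = √(2×38,950×279/22.3720) = 985.64  (< 1,860 → use Q = 1,860 at tier-2 price)
TC(tier 1 (EOQ₁), Q≈984.1) = $2,592,784.23
TC(tier 2, Q≈1,860.0) = $2,589,558.46
Minimum at tier 2: $2,589,558.46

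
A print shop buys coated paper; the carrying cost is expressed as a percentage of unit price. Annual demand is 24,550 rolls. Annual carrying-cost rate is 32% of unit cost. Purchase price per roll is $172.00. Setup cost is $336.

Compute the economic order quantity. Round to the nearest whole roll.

547 rolls

Holding cost per roll per year: H = 32% × $172 = $55.0400
2DS/H = 2·24,550·336/55.04 = 299,738.37
EOQ = √299,738.37 ≈ 547.48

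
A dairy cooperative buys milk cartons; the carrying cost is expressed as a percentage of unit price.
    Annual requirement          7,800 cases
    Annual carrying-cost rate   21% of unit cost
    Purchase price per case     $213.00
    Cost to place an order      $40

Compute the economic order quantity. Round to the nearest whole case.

118 cases

H = i·C = 0.21 × $213 = $44.7300 per case-year
Optimal lot size Q* = (2 × 7,800 × $40 / $44.73)^½ ≈ 118.11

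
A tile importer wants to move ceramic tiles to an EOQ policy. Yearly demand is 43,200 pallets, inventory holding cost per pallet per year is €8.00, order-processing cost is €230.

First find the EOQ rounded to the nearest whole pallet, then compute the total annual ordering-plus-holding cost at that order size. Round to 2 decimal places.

€12,608.57

Optimal lot size Q* = (2 × 43,200 × €230 / €8)^½ ≈ 1,576.07 → Q = 1,576 pallets
Orders/yr = 43,200/1,576 = 27.411; ordering cost = 27.411 × €230 = €6,304.57
Average inventory = 1,576/2 = 788; holding cost = 788 × €8 = €6,304.00
Total = €6,304.57 + €6,304.00 = €12,608.57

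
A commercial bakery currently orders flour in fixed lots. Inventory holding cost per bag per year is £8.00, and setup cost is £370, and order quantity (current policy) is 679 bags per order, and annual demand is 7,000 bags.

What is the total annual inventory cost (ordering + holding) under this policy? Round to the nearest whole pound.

Orders/yr = 7,000/679 = 10.309; ordering cost = 10.309 × £370 = £3,814.43
Average inventory = 679/2 = 339.5; holding cost = 339.5 × £8 = £2,716.00
Total = £3,814.43 + £2,716.00 = £6,530.43

£6,530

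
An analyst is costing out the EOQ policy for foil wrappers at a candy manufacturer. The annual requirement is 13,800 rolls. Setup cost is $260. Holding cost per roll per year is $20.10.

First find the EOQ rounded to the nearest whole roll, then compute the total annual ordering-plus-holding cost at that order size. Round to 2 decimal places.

$12,009.90

Optimal lot size Q* = (2 × 13,800 × $260 / $20.1)^½ ≈ 597.51 → Q = 598 rolls
Annual ordering cost = (D/Q)·S = (13,800/598) × 260 = $6,000.00
Annual holding cost  = (Q/2)·H = (598/2) × 20.1 = $6,009.90
Total = $6,000.00 + $6,009.90 = $12,009.90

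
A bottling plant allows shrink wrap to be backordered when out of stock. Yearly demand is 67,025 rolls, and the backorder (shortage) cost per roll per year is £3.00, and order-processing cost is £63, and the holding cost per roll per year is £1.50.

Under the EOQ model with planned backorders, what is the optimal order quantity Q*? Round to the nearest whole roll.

Basic EOQ = √(2·67,025·63/1.5) = 2,372.783
Backorder adjustment √((H+b)/b) = √((1.5+3)/3) = 1.2247
Q* = 2,372.783 × 1.2247 ≈ 2,906.05

2,906 rolls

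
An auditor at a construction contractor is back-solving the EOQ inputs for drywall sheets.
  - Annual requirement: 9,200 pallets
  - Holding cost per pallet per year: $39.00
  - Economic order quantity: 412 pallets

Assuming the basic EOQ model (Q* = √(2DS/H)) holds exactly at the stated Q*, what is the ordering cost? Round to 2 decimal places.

$359.78

Since Q* = (2DS/H)^½, squaring gives Q*²·H = 2DS.
S = Q²H / (2D) = 412² × 39 / (2 × 9,200) = 359.7835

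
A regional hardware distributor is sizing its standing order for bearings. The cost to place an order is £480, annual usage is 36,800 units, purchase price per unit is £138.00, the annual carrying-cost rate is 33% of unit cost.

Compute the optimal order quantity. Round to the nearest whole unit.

881 units

Carrying cost H = £138 × 33% = £45.5400/unit/yr
Optimal lot size Q* = (2 × 36,800 × £480 / £45.54)^½ ≈ 880.77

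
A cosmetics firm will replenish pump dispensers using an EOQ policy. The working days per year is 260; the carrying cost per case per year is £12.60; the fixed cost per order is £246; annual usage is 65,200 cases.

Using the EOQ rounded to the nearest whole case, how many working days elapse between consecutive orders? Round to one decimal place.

2DS/H = 2·65,200·246/12.6 = 2,545,904.76
EOQ = √2,545,904.76 ≈ 1,595.59 → Q = 1,596 cases
Cycle time = (working days × Q)/D = (260 × 1,596) / 65,200 = 6.364 days

6.4 days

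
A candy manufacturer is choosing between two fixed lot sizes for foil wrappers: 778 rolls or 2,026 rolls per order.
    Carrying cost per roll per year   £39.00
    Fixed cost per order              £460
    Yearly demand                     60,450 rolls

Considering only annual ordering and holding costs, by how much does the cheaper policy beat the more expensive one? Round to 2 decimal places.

£2,319.43

For each Q, cost = (D/Q)·S + (Q/2)·H.
TC(778) = (60,450/778)×460 + (778/2)×39 = £50,912.65
TC(2,026) = (60,450/2,026)×460 + (2,026/2)×39 = £53,232.07
Cheaper: Q = 778.  Difference = £2,319.43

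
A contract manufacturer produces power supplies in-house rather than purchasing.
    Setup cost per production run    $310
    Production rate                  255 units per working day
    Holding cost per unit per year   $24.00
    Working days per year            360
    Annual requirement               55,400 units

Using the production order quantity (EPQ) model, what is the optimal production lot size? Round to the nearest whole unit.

1,900 units

Daily demand d = 55,400/360 = 153.889; p = 255; 1 − d/p = 0.39651
EPQ = √(2DS / (H(1 − d/p)))
    = √(2 × 55,400 × 310 / (24 × 0.39651)) ≈ 1,899.83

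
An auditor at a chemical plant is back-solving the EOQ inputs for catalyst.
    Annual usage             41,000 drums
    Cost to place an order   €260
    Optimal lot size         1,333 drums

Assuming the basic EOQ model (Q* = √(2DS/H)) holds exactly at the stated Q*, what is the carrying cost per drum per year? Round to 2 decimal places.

€12.00

From Q* = √(2DS/H) ⇒ Q*² = 2DS/H.
H = 2DS / Q² = 2 × 41,000 × 260 / 1,333² = 11.9985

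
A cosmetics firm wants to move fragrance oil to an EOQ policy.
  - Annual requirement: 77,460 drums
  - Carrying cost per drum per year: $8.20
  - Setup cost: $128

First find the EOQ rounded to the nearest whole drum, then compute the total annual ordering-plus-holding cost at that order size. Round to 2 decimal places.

2DS/H = 2·77,460·128/8.2 = 2,418,263.41
EOQ = √2,418,263.41 ≈ 1,555.08 → Q = 1,555 drums
Annual ordering cost = (D/Q)·S = (77,460/1,555) × 128 = $6,376.13
Annual holding cost  = (Q/2)·H = (1,555/2) × 8.2 = $6,375.50
Total = $6,376.13 + $6,375.50 = $12,751.63

$12,751.63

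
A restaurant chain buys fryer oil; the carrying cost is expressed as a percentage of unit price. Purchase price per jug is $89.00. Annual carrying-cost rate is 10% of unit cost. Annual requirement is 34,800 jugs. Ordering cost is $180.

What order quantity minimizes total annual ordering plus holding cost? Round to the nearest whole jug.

H = i·C = 0.1 × $89 = $8.9000 per jug-year
2DS/H = 2·34,800·180/8.9 = 1,407,640.45
EOQ = √1,407,640.45 ≈ 1,186.44

1,186 jugs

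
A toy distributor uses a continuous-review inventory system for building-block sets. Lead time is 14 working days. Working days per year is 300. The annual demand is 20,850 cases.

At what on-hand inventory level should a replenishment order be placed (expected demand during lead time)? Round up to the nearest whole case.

973 cases

Daily demand d = 20,850 / 300 = 69.500 cases/day
Demand during lead time = 69.500 × 14 = 973.00
Reorder point = 973.00 → round up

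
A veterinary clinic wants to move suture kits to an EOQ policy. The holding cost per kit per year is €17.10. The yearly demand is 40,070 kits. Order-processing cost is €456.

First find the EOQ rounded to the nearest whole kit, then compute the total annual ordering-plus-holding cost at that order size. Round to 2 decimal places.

2DS/H = 2·40,070·456/17.1 = 2,137,066.67
EOQ = √2,137,066.67 ≈ 1,461.87 → Q = 1,462 kits
Orders/yr = 40,070/1,462 = 27.408; ordering cost = 27.408 × €456 = €12,497.89
Average inventory = 1,462/2 = 731; holding cost = 731 × €17.1 = €12,500.10
Total = €12,497.89 + €12,500.10 = €24,997.99

€24,997.99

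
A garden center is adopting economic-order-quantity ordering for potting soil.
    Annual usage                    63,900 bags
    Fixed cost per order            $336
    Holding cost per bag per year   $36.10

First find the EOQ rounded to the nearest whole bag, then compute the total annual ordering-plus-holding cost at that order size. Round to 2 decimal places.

$39,372.11

EOQ = √(2DS/H) = √(2 × 63,900 × 336 / 36.1)
    = √(1,189,495.84) ≈ 1,090.64 → Q = 1,091 bags
Ordering: D/Q × S = 63,900/1,091 × $336 = $19,679.56
Holding:  Q/2 × H = 1,091/2 × $36.1 = $19,692.55
Total = $19,679.56 + $19,692.55 = $39,372.11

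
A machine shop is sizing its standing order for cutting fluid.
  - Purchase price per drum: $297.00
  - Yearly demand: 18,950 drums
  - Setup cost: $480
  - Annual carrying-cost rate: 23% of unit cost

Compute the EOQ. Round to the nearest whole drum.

Carrying cost H = $297 × 23% = $68.3100/drum/yr
EOQ = √(2DS/H) = √(2 × 18,950 × 480 / 68.31)
    = √(266,315.33) ≈ 516.06

516 drums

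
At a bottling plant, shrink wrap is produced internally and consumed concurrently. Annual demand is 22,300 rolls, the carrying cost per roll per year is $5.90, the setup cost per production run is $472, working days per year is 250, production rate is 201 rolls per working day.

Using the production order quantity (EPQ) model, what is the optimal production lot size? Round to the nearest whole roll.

2,533 rolls

d = 22,300/250 = 89.2000 rolls/day;  effective holding cost H(1 − d/p) = 5.9·(1 − 89.2000/201) = 3.28169
Q* = √(2DS / H_eff) = √(2·22,300·472 / 3.28169) ≈ 2,532.73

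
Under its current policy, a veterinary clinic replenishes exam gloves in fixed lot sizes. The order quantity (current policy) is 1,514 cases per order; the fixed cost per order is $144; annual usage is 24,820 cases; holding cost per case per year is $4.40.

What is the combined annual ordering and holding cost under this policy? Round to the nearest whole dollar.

Ordering: D/Q × S = 24,820/1,514 × $144 = $2,360.69
Holding:  Q/2 × H = 1,514/2 × $4.4 = $3,330.80
Total = $2,360.69 + $3,330.80 = $5,691.49

$5,691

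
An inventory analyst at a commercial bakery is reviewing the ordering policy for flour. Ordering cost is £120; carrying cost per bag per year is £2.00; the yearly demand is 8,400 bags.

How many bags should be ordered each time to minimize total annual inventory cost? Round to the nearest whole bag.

1,004 bags

Q* = √(2·D·S / H) = √(2·8,400·120 / 2) = √1,008,000.0 ≈ 1,003.99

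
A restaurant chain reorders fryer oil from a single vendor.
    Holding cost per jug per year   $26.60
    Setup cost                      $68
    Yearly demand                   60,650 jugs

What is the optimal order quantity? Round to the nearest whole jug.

557 jugs

Q* = √(2·D·S / H) = √(2·60,650·68 / 26.6) = √310,090.2 ≈ 556.86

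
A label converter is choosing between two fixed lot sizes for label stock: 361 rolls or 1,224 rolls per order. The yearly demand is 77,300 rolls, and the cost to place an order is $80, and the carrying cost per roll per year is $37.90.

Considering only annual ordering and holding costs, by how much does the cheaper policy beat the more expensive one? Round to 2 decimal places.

$4,275.94

Annual cost at Q: ordering D·S/Q plus holding Q·H/2.
TC(361) = (77,300/361)×80 + (361/2)×37.9 = $23,971.14
TC(1,224) = (77,300/1,224)×80 + (1,224/2)×37.9 = $28,247.09
Cheaper: Q = 361.  Difference = $4,275.94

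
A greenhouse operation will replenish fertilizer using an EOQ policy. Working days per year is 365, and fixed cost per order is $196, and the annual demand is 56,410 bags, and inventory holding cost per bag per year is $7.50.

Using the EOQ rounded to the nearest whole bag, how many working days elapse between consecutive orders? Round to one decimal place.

EOQ = √(2DS/H) = √(2 × 56,410 × 196 / 7.5)
    = √(2,948,362.67) ≈ 1,717.08 → Q = 1,717 bags
T = Q/D × 365 days = 1,717/56,410 × 365 = 11.110 days

11.1 days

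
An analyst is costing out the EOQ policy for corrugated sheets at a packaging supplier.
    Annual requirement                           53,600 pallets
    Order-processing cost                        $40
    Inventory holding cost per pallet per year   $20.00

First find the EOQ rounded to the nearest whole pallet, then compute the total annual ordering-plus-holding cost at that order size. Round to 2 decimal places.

$9,260.67

Optimal lot size Q* = (2 × 53,600 × $40 / $20)^½ ≈ 463.03 → Q = 463 pallets
Ordering: D/Q × S = 53,600/463 × $40 = $4,630.67
Holding:  Q/2 × H = 463/2 × $20 = $4,630.00
Total = $4,630.67 + $4,630.00 = $9,260.67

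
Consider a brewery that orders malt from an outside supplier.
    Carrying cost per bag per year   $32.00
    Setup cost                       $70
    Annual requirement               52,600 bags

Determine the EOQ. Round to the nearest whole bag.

480 bags

Optimal lot size Q* = (2 × 52,600 × $70 / $32)^½ ≈ 479.71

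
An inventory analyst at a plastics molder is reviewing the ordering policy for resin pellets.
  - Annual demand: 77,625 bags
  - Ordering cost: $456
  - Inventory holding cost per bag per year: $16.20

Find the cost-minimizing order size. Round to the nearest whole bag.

EOQ = √(2DS/H) = √(2 × 77,625 × 456 / 16.2)
    = √(4,370,000.00) ≈ 2,090.45

2,090 bags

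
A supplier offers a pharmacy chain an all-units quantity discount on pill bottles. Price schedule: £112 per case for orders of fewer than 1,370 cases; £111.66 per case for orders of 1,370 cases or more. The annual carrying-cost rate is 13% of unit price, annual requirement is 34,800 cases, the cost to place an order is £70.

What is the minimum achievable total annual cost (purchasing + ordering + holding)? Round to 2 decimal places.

H₁ = 13%×£112 = £14.5600;  H₂ = 13%×£111.66 = £14.5158
EOQ₁ = √(2×34,800×70/14.5600) = 578.46  (< 1,370, feasible at tier 1)
EOQ₂ = √(2×34,800×70/14.5158) = 579.34  (< 1,370 → use Q = 1,370 at tier-2 price)
TC(tier 1 (EOQ₁), Q≈578.5) = £3,906,022.37
TC(tier 2, Q≈1,370.0) = £3,897,489.43
Minimum at tier 2: £3,897,489.43

£3,897,489.43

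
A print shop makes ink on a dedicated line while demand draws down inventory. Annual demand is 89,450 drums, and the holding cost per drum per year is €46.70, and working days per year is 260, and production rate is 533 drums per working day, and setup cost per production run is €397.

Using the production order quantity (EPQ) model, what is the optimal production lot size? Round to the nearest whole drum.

2,071 drums

Daily demand d = 89,450/260 = 344.038; p = 533; 1 − d/p = 0.35452
EPQ = √(2DS / (H(1 − d/p)))
    = √(2 × 89,450 × 397 / (46.7 × 0.35452)) ≈ 2,071.18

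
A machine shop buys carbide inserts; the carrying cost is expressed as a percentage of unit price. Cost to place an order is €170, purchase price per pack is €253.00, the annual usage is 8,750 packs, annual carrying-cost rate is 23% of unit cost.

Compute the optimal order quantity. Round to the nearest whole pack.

Carrying cost H = €253 × 23% = €58.1900/pack/yr
Optimal lot size Q* = (2 × 8,750 × €170 / €58.19)^½ ≈ 226.11

226 packs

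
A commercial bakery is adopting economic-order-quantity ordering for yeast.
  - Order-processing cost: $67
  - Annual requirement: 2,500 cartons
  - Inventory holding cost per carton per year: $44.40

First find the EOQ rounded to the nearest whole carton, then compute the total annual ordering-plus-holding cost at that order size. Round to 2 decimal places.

$3,856.69

Optimal lot size Q* = (2 × 2,500 × $67 / $44.4)^½ ≈ 86.86 → Q = 87 cartons
Ordering: D/Q × S = 2,500/87 × $67 = $1,925.29
Holding:  Q/2 × H = 87/2 × $44.4 = $1,931.40
Total = $1,925.29 + $1,931.40 = $3,856.69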